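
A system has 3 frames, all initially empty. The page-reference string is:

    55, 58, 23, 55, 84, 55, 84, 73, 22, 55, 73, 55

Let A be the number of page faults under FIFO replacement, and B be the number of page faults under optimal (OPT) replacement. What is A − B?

1

Under FIFO: F F F . F F . F F . . . → 7 faults.
Under OPT: F F F . F . . F F . . . → 6 faults.
A − B = 7 − 6 = 1.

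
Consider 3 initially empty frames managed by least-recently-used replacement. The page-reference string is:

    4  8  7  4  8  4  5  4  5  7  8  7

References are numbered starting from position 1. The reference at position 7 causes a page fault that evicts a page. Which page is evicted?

pos 1: 4 -> fault, frames (4)
pos 2: 8 -> fault, frames (4 8)
pos 3: 7 -> fault, frames (4 8 7)
pos 4: 4 -> hit
pos 5: 8 -> hit
pos 6: 4 -> hit
pos 7: 5 -> fault, evict 7, frames (8 4 5)
At position 7, page 7 is evicted.

7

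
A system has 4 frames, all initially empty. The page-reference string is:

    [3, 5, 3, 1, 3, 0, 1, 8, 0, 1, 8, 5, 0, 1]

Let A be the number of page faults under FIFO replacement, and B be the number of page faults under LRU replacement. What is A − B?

Under FIFO: F F . F . F . F . . . . . . → 5 faults.
Under LRU: F F . F . F . F . . . F . . → 6 faults.
A − B = 5 − 6 = -1.

-1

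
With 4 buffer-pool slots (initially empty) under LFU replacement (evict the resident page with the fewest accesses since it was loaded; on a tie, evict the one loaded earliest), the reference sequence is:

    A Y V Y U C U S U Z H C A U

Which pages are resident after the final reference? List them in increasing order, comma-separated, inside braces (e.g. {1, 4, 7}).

{A, C, U, Y}

A -> fault, frames [A]
Y -> fault, frames [A, Y]
V -> fault, frames [A, Y, V]
Y -> hit
U -> fault, frames [A, Y, V, U]
C -> fault, evict A, frames [Y, V, U, C]
U -> hit
S -> fault, evict V, frames [Y, U, C, S]
U -> hit
Z -> fault, evict C, frames [Y, U, S, Z]
H -> fault, evict S, frames [Y, U, Z, H]
C -> fault, evict Z, frames [Y, U, H, C]
A -> fault, evict H, frames [Y, U, C, A]
U -> hit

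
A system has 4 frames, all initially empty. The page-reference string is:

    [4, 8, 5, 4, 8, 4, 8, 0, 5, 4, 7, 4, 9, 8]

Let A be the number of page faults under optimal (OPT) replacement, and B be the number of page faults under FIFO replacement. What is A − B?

Under OPT: F F F . . . . F . . F . F . → 6 faults.
Under FIFO: F F F . . . . F . . F F F F → 8 faults.
A − B = 6 − 8 = -2.

-2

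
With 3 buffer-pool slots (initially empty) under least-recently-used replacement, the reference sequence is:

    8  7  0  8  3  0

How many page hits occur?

2

8: miss, frames {8}
7: miss, frames {8,7}
0: miss, frames {8,7,0}
8: hit
3: miss, evict 7, frames {0,8,3}
0: hit
Hits: 2.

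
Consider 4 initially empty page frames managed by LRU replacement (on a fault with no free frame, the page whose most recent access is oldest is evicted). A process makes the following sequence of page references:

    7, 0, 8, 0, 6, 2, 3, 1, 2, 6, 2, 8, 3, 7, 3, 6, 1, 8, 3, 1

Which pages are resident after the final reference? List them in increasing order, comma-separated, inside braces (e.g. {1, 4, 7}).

7: fault, frames [7]
0: fault, frames [7, 0]
8: fault, frames [7, 0, 8]
0: hit
6: fault, frames [7, 8, 0, 6]
2: fault, evict 7, frames [8, 0, 6, 2]
3: fault, evict 8, frames [0, 6, 2, 3]
1: fault, evict 0, frames [6, 2, 3, 1]
2: hit
6: hit
2: hit
8: fault, evict 3, frames [1, 6, 2, 8]
3: fault, evict 1, frames [6, 2, 8, 3]
7: fault, evict 6, frames [2, 8, 3, 7]
3: hit
6: fault, evict 2, frames [8, 7, 3, 6]
1: fault, evict 8, frames [7, 3, 6, 1]
8: fault, evict 7, frames [3, 6, 1, 8]
3: hit
1: hit

{1, 3, 6, 8}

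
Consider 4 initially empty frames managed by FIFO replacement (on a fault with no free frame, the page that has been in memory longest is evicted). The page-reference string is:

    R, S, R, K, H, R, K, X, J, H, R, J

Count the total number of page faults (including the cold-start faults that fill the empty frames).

R → miss, frames {R}
S → miss, frames {R,S}
R → hit
K → miss, frames {R,S,K}
H → miss, frames {R,S,K,H}
R → hit
K → hit
X → miss, evict R, frames {S,K,H,X}
J → miss, evict S, frames {K,H,X,J}
H → hit
R → miss, evict K, frames {H,X,J,R}
J → hit
Page faults: 7.

7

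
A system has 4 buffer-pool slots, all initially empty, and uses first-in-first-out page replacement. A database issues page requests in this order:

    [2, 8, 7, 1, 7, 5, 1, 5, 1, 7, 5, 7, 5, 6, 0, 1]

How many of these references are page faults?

2: fault, frames [2]
8: fault, frames [2, 8]
7: fault, frames [2, 8, 7]
1: fault, frames [2, 8, 7, 1]
7: hit
5: fault, evict 2, frames [8, 7, 1, 5]
1: hit
5: hit
1: hit
7: hit
5: hit
7: hit
5: hit
6: fault, evict 8, frames [7, 1, 5, 6]
0: fault, evict 7, frames [1, 5, 6, 0]
1: hit
Page faults: 7.

7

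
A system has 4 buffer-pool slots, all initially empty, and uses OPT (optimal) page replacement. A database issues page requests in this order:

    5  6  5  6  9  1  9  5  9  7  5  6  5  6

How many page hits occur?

9

5 -> fault, frames [5]
6 -> fault, frames [5, 6]
5 -> hit
6 -> hit
9 -> fault, frames [5, 6, 9]
1 -> fault, frames [5, 6, 9, 1]
9 -> hit
5 -> hit
9 -> hit
7 -> fault, evict 1, frames [5, 6, 9, 7]
5 -> hit
6 -> hit
5 -> hit
6 -> hit
Hits: 9.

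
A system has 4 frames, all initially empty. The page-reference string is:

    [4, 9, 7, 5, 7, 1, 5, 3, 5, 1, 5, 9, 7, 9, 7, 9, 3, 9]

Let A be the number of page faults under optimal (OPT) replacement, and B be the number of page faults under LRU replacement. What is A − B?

-2

Under OPT: F F F F . F . F . . . . F . . . . . → 7 faults.
Under LRU: F F F F . F . F . . . F F . . . F . → 9 faults.
A − B = 7 − 9 = -2.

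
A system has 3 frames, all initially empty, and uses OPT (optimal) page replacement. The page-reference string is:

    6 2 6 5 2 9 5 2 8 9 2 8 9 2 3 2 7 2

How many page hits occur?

11

6: miss, frames (6)
2: miss, frames (6 2)
6: hit
5: miss, frames (6 2 5)
2: hit
9: miss, evict 6, frames (2 5 9)
5: hit
2: hit
8: miss, evict 5, frames (2 9 8)
9: hit
2: hit
8: hit
9: hit
2: hit
3: miss, evict 8, frames (2 9 3)
2: hit
7: miss, evict 3, frames (2 9 7)
2: hit
Hits: 11.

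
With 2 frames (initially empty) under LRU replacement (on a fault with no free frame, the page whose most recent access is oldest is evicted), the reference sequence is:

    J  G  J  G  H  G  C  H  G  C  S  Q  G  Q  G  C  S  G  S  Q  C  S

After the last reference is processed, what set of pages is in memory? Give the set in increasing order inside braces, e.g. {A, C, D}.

J: miss, frames (J)
G: miss, frames (J G)
J: hit
G: hit
H: miss, evict J, frames (G H)
G: hit
C: miss, evict H, frames (G C)
H: miss, evict G, frames (C H)
G: miss, evict C, frames (H G)
C: miss, evict H, frames (G C)
S: miss, evict G, frames (C S)
Q: miss, evict C, frames (S Q)
G: miss, evict S, frames (Q G)
Q: hit
G: hit
C: miss, evict Q, frames (G C)
S: miss, evict G, frames (C S)
G: miss, evict C, frames (S G)
S: hit
Q: miss, evict G, frames (S Q)
C: miss, evict S, frames (Q C)
S: miss, evict Q, frames (C S)

{C, S}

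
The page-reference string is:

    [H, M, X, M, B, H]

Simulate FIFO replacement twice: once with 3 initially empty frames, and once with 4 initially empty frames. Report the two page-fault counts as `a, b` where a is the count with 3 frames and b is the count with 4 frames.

3 frames: F F F . F F → 5 faults.
4 frames: F F F . F . → 4 faults.
4 < 5: adding a frame reduced faults, as is typical.

5, 4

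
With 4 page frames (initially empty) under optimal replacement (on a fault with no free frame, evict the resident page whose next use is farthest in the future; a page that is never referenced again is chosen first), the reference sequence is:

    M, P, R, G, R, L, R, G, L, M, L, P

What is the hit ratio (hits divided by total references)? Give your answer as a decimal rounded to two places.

M → miss, frames [M]
P → miss, frames [M, P]
R → miss, frames [M, P, R]
G → miss, frames [M, P, R, G]
R → hit
L → miss, evict P, frames [M, R, G, L]
R → hit
G → hit
L → hit
M → hit
L → hit
P → miss, evict L, frames [M, R, G, P]
Hits: 6 of 12 references → 6/12 = 0.5000.

0.50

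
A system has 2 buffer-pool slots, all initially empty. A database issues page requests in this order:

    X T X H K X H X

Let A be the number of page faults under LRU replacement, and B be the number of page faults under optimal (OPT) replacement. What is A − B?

1

Under LRU: F F . F F F F . → 6 faults.
Under OPT: F F . F F . F . → 5 faults.
A − B = 6 − 5 = 1.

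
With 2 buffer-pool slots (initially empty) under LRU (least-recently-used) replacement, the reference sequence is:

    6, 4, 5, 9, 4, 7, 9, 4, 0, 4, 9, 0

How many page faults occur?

6 → miss, frames (6)
4 → miss, frames (6 4)
5 → miss, evict 6, frames (4 5)
9 → miss, evict 4, frames (5 9)
4 → miss, evict 5, frames (9 4)
7 → miss, evict 9, frames (4 7)
9 → miss, evict 4, frames (7 9)
4 → miss, evict 7, frames (9 4)
0 → miss, evict 9, frames (4 0)
4 → hit
9 → miss, evict 0, frames (4 9)
0 → miss, evict 4, frames (9 0)
Page faults: 11.

11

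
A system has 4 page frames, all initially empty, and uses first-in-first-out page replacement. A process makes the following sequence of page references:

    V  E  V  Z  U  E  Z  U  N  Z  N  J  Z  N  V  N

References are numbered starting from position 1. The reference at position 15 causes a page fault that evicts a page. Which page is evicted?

pos 1: V → miss, frames [V]
pos 2: E → miss, frames [V, E]
pos 3: V → hit
pos 4: Z → miss, frames [V, E, Z]
pos 5: U → miss, frames [V, E, Z, U]
pos 6: E → hit
pos 7: Z → hit
pos 8: U → hit
pos 9: N → miss, evict V, frames [E, Z, U, N]
pos 10: Z → hit
pos 11: N → hit
pos 12: J → miss, evict E, frames [Z, U, N, J]
pos 13: Z → hit
pos 14: N → hit
pos 15: V → miss, evict Z, frames [U, N, J, V]
At position 15, page Z is evicted.

Z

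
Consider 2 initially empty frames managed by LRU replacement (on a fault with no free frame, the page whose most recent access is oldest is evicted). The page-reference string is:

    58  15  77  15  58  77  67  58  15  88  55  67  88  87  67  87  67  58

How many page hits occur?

58: fault, frames (58)
15: fault, frames (58 15)
77: fault, evict 58, frames (15 77)
15: hit
58: fault, evict 77, frames (15 58)
77: fault, evict 15, frames (58 77)
67: fault, evict 58, frames (77 67)
58: fault, evict 77, frames (67 58)
15: fault, evict 67, frames (58 15)
88: fault, evict 58, frames (15 88)
55: fault, evict 15, frames (88 55)
67: fault, evict 88, frames (55 67)
88: fault, evict 55, frames (67 88)
87: fault, evict 67, frames (88 87)
67: fault, evict 88, frames (87 67)
87: hit
67: hit
58: fault, evict 87, frames (67 58)
Hits: 3.

3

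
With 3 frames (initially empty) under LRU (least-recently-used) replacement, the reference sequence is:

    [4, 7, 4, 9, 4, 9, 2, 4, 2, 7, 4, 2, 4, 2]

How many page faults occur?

5

4: fault, frames [4]
7: fault, frames [4, 7]
4: hit
9: fault, frames [7, 4, 9]
4: hit
9: hit
2: fault, evict 7, frames [4, 9, 2]
4: hit
2: hit
7: fault, evict 9, frames [4, 2, 7]
4: hit
2: hit
4: hit
2: hit
Page faults: 5.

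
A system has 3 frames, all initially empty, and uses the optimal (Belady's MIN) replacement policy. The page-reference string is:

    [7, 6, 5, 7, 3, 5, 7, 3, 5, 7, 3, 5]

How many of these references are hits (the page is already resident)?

7: fault, frames {7}
6: fault, frames {7,6}
5: fault, frames {7,6,5}
7: hit
3: fault, evict 6, frames {7,5,3}
5: hit
7: hit
3: hit
5: hit
7: hit
3: hit
5: hit
Hits: 8.

8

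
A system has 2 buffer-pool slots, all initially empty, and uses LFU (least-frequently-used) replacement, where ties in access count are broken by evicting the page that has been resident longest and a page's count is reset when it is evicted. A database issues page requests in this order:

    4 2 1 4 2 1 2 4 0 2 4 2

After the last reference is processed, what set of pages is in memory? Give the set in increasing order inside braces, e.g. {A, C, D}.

{2, 4}

4 -> miss, frames [4]
2 -> miss, frames [4, 2]
1 -> miss, evict 4, frames [2, 1]
4 -> miss, evict 2, frames [1, 4]
2 -> miss, evict 1, frames [4, 2]
1 -> miss, evict 4, frames [2, 1]
2 -> hit
4 -> miss, evict 1, frames [2, 4]
0 -> miss, evict 4, frames [2, 0]
2 -> hit
4 -> miss, evict 0, frames [2, 4]
2 -> hit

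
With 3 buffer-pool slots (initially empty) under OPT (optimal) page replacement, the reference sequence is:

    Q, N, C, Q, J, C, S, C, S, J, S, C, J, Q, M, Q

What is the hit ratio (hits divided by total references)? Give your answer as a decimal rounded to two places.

Q: miss, frames (Q)
N: miss, frames (Q N)
C: miss, frames (Q N C)
Q: hit
J: miss, evict N, frames (Q C J)
C: hit
S: miss, evict Q, frames (C J S)
C: hit
S: hit
J: hit
S: hit
C: hit
J: hit
Q: miss, evict S, frames (C J Q)
M: miss, evict J, frames (C Q M)
Q: hit
Hits: 9 of 16 references → 9/16 = 0.5625.

0.56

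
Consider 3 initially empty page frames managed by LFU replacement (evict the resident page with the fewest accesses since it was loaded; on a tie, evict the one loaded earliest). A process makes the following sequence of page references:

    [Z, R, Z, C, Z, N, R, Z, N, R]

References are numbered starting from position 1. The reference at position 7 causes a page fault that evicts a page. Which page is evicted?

pos 1: Z -> fault, frames {Z}
pos 2: R -> fault, frames {Z,R}
pos 3: Z -> hit
pos 4: C -> fault, frames {Z,R,C}
pos 5: Z -> hit
pos 6: N -> fault, evict R, frames {Z,C,N}
pos 7: R -> fault, evict C, frames {Z,N,R}
At position 7, page C is evicted.

C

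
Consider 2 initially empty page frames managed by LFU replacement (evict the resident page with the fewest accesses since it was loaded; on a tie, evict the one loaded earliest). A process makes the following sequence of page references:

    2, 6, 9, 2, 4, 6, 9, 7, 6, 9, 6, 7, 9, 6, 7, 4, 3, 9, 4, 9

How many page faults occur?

18

2 → miss, frames {2}
6 → miss, frames {2,6}
9 → miss, evict 2, frames {6,9}
2 → miss, evict 6, frames {9,2}
4 → miss, evict 9, frames {2,4}
6 → miss, evict 2, frames {4,6}
9 → miss, evict 4, frames {6,9}
7 → miss, evict 6, frames {9,7}
6 → miss, evict 9, frames {7,6}
9 → miss, evict 7, frames {6,9}
6 → hit
7 → miss, evict 9, frames {6,7}
9 → miss, evict 7, frames {6,9}
6 → hit
7 → miss, evict 9, frames {6,7}
4 → miss, evict 7, frames {6,4}
3 → miss, evict 4, frames {6,3}
9 → miss, evict 3, frames {6,9}
4 → miss, evict 9, frames {6,4}
9 → miss, evict 4, frames {6,9}
Page faults: 18.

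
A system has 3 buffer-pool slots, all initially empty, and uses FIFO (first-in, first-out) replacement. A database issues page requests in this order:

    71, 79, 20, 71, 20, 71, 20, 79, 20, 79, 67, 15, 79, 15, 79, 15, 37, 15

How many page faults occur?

7

71: miss, frames {71}
79: miss, frames {71,79}
20: miss, frames {71,79,20}
71: hit
20: hit
71: hit
20: hit
79: hit
20: hit
79: hit
67: miss, evict 71, frames {79,20,67}
15: miss, evict 79, frames {20,67,15}
79: miss, evict 20, frames {67,15,79}
15: hit
79: hit
15: hit
37: miss, evict 67, frames {15,79,37}
15: hit
Page faults: 7.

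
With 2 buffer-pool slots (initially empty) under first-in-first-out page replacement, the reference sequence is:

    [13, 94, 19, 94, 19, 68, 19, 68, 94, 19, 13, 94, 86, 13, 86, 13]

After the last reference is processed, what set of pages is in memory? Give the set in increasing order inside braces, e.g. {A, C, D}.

13 -> fault, frames [13]
94 -> fault, frames [13, 94]
19 -> fault, evict 13, frames [94, 19]
94 -> hit
19 -> hit
68 -> fault, evict 94, frames [19, 68]
19 -> hit
68 -> hit
94 -> fault, evict 19, frames [68, 94]
19 -> fault, evict 68, frames [94, 19]
13 -> fault, evict 94, frames [19, 13]
94 -> fault, evict 19, frames [13, 94]
86 -> fault, evict 13, frames [94, 86]
13 -> fault, evict 94, frames [86, 13]
86 -> hit
13 -> hit

{13, 86}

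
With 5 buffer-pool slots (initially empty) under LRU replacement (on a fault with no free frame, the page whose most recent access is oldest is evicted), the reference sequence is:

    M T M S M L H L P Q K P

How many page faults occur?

8

M: fault, frames (M)
T: fault, frames (M T)
M: hit
S: fault, frames (T M S)
M: hit
L: fault, frames (T S M L)
H: fault, frames (T S M L H)
L: hit
P: fault, evict T, frames (S M H L P)
Q: fault, evict S, frames (M H L P Q)
K: fault, evict M, frames (H L P Q K)
P: hit
Page faults: 8.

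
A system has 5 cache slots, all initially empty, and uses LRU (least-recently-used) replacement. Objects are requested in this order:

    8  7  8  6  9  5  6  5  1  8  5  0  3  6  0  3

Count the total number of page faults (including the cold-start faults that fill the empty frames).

8: fault, frames (8)
7: fault, frames (8 7)
8: hit
6: fault, frames (7 8 6)
9: fault, frames (7 8 6 9)
5: fault, frames (7 8 6 9 5)
6: hit
5: hit
1: fault, evict 7, frames (8 9 6 5 1)
8: hit
5: hit
0: fault, evict 9, frames (6 1 8 5 0)
3: fault, evict 6, frames (1 8 5 0 3)
6: fault, evict 1, frames (8 5 0 3 6)
0: hit
3: hit
Page faults: 9.

9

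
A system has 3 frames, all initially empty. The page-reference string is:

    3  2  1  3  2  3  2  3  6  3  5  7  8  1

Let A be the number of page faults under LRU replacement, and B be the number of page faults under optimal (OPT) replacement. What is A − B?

1

Under LRU: F F F . . . . . F . F F F F → 8 faults.
Under OPT: F F F . . . . . F . F F F . → 7 faults.
A − B = 8 − 7 = 1.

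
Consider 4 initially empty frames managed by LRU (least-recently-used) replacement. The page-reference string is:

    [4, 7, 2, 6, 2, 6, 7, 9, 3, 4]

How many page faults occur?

7

4 → fault, frames (4)
7 → fault, frames (4 7)
2 → fault, frames (4 7 2)
6 → fault, frames (4 7 2 6)
2 → hit
6 → hit
7 → hit
9 → fault, evict 4, frames (2 6 7 9)
3 → fault, evict 2, frames (6 7 9 3)
4 → fault, evict 6, frames (7 9 3 4)
Page faults: 7.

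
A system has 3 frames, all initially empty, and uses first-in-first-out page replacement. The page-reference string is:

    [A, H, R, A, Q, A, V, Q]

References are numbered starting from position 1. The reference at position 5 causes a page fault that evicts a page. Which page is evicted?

A

pos 1: A → miss, frames (A)
pos 2: H → miss, frames (A H)
pos 3: R → miss, frames (A H R)
pos 4: A → hit
pos 5: Q → miss, evict A, frames (H R Q)
At position 5, page A is evicted.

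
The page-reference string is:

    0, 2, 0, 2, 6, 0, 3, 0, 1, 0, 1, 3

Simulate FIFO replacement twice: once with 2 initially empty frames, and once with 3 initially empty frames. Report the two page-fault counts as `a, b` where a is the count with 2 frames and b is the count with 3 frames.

8, 6

2 frames: F F . . F F F . F F . F → 8 faults.
3 frames: F F . . F . F F F . . . → 6 faults.
6 < 8: adding a frame reduced faults, as is typical.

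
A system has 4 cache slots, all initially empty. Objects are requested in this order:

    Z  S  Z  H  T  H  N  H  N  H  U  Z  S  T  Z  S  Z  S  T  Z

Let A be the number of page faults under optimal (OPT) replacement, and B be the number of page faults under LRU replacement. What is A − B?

Under OPT: F F . F F . F . . . F . . F . . . . . . → 7 faults.
Under LRU: F F . F F . F . . . F F F F . . . . . . → 9 faults.
A − B = 7 − 9 = -2.

-2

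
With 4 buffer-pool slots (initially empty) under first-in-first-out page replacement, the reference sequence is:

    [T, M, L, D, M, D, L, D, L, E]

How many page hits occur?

T -> miss, frames [T]
M -> miss, frames [T, M]
L -> miss, frames [T, M, L]
D -> miss, frames [T, M, L, D]
M -> hit
D -> hit
L -> hit
D -> hit
L -> hit
E -> miss, evict T, frames [M, L, D, E]
Hits: 5.

5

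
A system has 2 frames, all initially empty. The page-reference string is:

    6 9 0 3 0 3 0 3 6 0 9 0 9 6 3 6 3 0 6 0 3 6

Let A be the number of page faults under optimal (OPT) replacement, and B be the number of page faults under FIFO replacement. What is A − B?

Under OPT: F F F F . . . . F . F . . F F . . F . . F . → 10 faults.
Under FIFO: F F F F . . . . F F F . . F F . . F F . F . → 12 faults.
A − B = 10 − 12 = -2.

-2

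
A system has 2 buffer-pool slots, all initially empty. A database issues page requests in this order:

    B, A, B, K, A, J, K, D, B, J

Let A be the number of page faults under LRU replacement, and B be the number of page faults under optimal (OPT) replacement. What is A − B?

3

Under LRU: F F . F F F F F F F → 9 faults.
Under OPT: F F . F . F . F F . → 6 faults.
A − B = 9 − 6 = 3.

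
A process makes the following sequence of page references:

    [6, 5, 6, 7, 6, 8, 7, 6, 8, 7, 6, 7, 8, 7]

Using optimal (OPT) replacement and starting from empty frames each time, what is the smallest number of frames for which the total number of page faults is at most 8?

2

f=1: 14 faults
f=2: 7 faults
f=3: 4 faults
f=4: 4 faults
Smallest f with faults ≤ 8 is 2.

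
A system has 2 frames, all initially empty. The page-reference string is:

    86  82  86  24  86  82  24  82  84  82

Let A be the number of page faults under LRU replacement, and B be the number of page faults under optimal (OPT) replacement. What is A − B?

Under LRU: F F . F . F F . F . → 6 faults.
Under OPT: F F . F . F . . F . → 5 faults.
A − B = 6 − 5 = 1.

1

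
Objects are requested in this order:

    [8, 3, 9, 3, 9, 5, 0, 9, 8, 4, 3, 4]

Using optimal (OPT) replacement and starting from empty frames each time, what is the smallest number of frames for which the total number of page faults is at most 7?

f=1: 12 faults
f=2: 8 faults
f=3: 7 faults
f=4: 6 faults
f=5: 6 faults
f=6: 6 faults
Smallest f with faults ≤ 7 is 3.

3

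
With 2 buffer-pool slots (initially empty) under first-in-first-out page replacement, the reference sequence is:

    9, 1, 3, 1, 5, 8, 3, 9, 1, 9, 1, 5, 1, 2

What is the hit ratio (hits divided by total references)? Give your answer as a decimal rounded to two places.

9 -> fault, frames [9]
1 -> fault, frames [9, 1]
3 -> fault, evict 9, frames [1, 3]
1 -> hit
5 -> fault, evict 1, frames [3, 5]
8 -> fault, evict 3, frames [5, 8]
3 -> fault, evict 5, frames [8, 3]
9 -> fault, evict 8, frames [3, 9]
1 -> fault, evict 3, frames [9, 1]
9 -> hit
1 -> hit
5 -> fault, evict 9, frames [1, 5]
1 -> hit
2 -> fault, evict 1, frames [5, 2]
Hits: 4 of 14 references → 4/14 = 0.2857.

0.29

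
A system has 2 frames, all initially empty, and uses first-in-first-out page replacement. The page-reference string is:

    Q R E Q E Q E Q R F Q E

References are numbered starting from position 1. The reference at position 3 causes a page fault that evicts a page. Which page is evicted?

pos 1: Q → fault, frames [Q]
pos 2: R → fault, frames [Q, R]
pos 3: E → fault, evict Q, frames [R, E]
At position 3, page Q is evicted.

Q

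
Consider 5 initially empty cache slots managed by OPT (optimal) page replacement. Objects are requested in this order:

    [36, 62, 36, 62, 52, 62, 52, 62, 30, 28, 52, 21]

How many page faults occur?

6

36 -> miss, frames [36]
62 -> miss, frames [36, 62]
36 -> hit
62 -> hit
52 -> miss, frames [36, 62, 52]
62 -> hit
52 -> hit
62 -> hit
30 -> miss, frames [36, 62, 52, 30]
28 -> miss, frames [36, 62, 52, 30, 28]
52 -> hit
21 -> miss, evict 28, frames [36, 62, 52, 30, 21]
Page faults: 6.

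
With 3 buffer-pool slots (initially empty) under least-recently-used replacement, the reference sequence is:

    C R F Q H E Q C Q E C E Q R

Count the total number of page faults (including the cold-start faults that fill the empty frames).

C: fault, frames {C}
R: fault, frames {C,R}
F: fault, frames {C,R,F}
Q: fault, evict C, frames {R,F,Q}
H: fault, evict R, frames {F,Q,H}
E: fault, evict F, frames {Q,H,E}
Q: hit
C: fault, evict H, frames {E,Q,C}
Q: hit
E: hit
C: hit
E: hit
Q: hit
R: fault, evict C, frames {E,Q,R}
Page faults: 8.

8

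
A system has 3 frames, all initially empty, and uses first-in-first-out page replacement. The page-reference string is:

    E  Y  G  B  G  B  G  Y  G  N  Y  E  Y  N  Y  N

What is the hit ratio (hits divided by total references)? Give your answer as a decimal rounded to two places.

0.56

E → fault, frames [E]
Y → fault, frames [E, Y]
G → fault, frames [E, Y, G]
B → fault, evict E, frames [Y, G, B]
G → hit
B → hit
G → hit
Y → hit
G → hit
N → fault, evict Y, frames [G, B, N]
Y → fault, evict G, frames [B, N, Y]
E → fault, evict B, frames [N, Y, E]
Y → hit
N → hit
Y → hit
N → hit
Hits: 9 of 16 references → 9/16 = 0.5625.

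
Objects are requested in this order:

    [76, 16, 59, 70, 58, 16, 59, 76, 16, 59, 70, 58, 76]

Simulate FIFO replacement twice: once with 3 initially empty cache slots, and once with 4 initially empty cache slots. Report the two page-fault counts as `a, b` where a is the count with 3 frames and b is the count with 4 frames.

10, 11

3 frames: F F F F F F F F . . F F . → 10 faults.
4 frames: F F F F F . . F F F F F F → 11 faults.
11 > 10: adding a frame increased faults — Belady's anomaly.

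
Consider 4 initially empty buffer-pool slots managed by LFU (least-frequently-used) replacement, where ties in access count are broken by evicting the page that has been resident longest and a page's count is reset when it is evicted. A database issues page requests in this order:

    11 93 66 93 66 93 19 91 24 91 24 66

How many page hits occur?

11 -> fault, frames (11)
93 -> fault, frames (11 93)
66 -> fault, frames (11 93 66)
93 -> hit
66 -> hit
93 -> hit
19 -> fault, frames (11 93 66 19)
91 -> fault, evict 11, frames (93 66 19 91)
24 -> fault, evict 19, frames (93 66 91 24)
91 -> hit
24 -> hit
66 -> hit
Hits: 6.

6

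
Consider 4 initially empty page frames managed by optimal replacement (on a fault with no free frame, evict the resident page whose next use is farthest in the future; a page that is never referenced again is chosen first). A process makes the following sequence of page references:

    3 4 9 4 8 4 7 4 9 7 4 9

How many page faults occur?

5

3 -> fault, frames (3)
4 -> fault, frames (3 4)
9 -> fault, frames (3 4 9)
4 -> hit
8 -> fault, frames (3 4 9 8)
4 -> hit
7 -> fault, evict 8, frames (3 4 9 7)
4 -> hit
9 -> hit
7 -> hit
4 -> hit
9 -> hit
Page faults: 5.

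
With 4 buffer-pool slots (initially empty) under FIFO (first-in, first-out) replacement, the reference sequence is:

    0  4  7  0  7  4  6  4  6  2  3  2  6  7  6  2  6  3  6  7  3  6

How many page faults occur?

0 -> miss, frames {0}
4 -> miss, frames {0,4}
7 -> miss, frames {0,4,7}
0 -> hit
7 -> hit
4 -> hit
6 -> miss, frames {0,4,7,6}
4 -> hit
6 -> hit
2 -> miss, evict 0, frames {4,7,6,2}
3 -> miss, evict 4, frames {7,6,2,3}
2 -> hit
6 -> hit
7 -> hit
6 -> hit
2 -> hit
6 -> hit
3 -> hit
6 -> hit
7 -> hit
3 -> hit
6 -> hit
Page faults: 6.

6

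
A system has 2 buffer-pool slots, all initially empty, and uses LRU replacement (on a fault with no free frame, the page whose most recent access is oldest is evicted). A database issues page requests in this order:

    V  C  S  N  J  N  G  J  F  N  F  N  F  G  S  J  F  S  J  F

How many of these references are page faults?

16

V: miss, frames [V]
C: miss, frames [V, C]
S: miss, evict V, frames [C, S]
N: miss, evict C, frames [S, N]
J: miss, evict S, frames [N, J]
N: hit
G: miss, evict J, frames [N, G]
J: miss, evict N, frames [G, J]
F: miss, evict G, frames [J, F]
N: miss, evict J, frames [F, N]
F: hit
N: hit
F: hit
G: miss, evict N, frames [F, G]
S: miss, evict F, frames [G, S]
J: miss, evict G, frames [S, J]
F: miss, evict S, frames [J, F]
S: miss, evict J, frames [F, S]
J: miss, evict F, frames [S, J]
F: miss, evict S, frames [J, F]
Page faults: 16.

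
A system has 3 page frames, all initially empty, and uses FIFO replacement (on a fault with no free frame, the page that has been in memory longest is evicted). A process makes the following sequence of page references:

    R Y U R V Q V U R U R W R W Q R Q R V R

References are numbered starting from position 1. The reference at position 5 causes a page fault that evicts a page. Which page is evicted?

pos 1: R: fault, frames {R}
pos 2: Y: fault, frames {R,Y}
pos 3: U: fault, frames {R,Y,U}
pos 4: R: hit
pos 5: V: fault, evict R, frames {Y,U,V}
At position 5, page R is evicted.

R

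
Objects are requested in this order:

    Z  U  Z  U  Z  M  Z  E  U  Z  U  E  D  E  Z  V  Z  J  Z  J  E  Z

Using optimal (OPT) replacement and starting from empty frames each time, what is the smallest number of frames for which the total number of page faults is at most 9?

3

f=1: 22 faults
f=2: 11 faults
f=3: 7 faults
f=4: 7 faults
f=5: 7 faults
f=6: 7 faults
f=7: 7 faults
Smallest f with faults ≤ 9 is 3.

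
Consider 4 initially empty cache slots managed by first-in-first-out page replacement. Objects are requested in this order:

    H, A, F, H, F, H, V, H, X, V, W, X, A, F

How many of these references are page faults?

8

H: fault, frames (H)
A: fault, frames (H A)
F: fault, frames (H A F)
H: hit
F: hit
H: hit
V: fault, frames (H A F V)
H: hit
X: fault, evict H, frames (A F V X)
V: hit
W: fault, evict A, frames (F V X W)
X: hit
A: fault, evict F, frames (V X W A)
F: fault, evict V, frames (X W A F)
Page faults: 8.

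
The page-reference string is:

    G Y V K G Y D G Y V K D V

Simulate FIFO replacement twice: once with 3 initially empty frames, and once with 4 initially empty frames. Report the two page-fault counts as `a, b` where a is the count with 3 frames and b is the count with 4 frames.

9, 10

3 frames: F F F F F F F . . F F . . → 9 faults.
4 frames: F F F F . . F F F F F F . → 10 faults.
10 > 9: adding a frame increased faults — Belady's anomaly.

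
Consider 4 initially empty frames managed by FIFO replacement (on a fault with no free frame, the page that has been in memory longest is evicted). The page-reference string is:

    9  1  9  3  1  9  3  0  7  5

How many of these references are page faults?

6

9: fault, frames [9]
1: fault, frames [9, 1]
9: hit
3: fault, frames [9, 1, 3]
1: hit
9: hit
3: hit
0: fault, frames [9, 1, 3, 0]
7: fault, evict 9, frames [1, 3, 0, 7]
5: fault, evict 1, frames [3, 0, 7, 5]
Page faults: 6.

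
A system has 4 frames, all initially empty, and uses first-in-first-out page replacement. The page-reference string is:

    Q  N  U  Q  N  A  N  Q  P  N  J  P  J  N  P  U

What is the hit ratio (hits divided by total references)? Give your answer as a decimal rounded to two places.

0.50

Q -> miss, frames {Q}
N -> miss, frames {Q,N}
U -> miss, frames {Q,N,U}
Q -> hit
N -> hit
A -> miss, frames {Q,N,U,A}
N -> hit
Q -> hit
P -> miss, evict Q, frames {N,U,A,P}
N -> hit
J -> miss, evict N, frames {U,A,P,J}
P -> hit
J -> hit
N -> miss, evict U, frames {A,P,J,N}
P -> hit
U -> miss, evict A, frames {P,J,N,U}
Hits: 8 of 16 references → 8/16 = 0.5000.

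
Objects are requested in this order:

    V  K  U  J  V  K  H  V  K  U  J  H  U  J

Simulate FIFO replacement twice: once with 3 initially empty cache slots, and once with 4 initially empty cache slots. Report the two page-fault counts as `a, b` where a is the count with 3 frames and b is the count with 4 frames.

3 frames: F F F F F F F . . F F . . . → 9 faults.
4 frames: F F F F . . F F F F F F . . → 10 faults.
10 > 9: adding a frame increased faults — Belady's anomaly.

9, 10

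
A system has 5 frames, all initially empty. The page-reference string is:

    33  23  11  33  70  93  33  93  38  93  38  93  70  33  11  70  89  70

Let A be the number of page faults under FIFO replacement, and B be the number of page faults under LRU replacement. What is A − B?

Under FIFO: F F F . F F . . F . . . . F . . F . → 8 faults.
Under LRU: F F F . F F . . F . . . . . . . F . → 7 faults.
A − B = 8 − 7 = 1.

1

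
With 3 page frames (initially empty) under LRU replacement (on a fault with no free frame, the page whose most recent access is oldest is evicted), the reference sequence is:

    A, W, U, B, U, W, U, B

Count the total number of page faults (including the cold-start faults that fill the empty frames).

A -> fault, frames {A}
W -> fault, frames {A,W}
U -> fault, frames {A,W,U}
B -> fault, evict A, frames {W,U,B}
U -> hit
W -> hit
U -> hit
B -> hit
Page faults: 4.

4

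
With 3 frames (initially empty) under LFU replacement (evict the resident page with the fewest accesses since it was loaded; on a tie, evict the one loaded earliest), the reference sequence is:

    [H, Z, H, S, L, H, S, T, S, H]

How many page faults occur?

H: fault, frames [H]
Z: fault, frames [H, Z]
H: hit
S: fault, frames [H, Z, S]
L: fault, evict Z, frames [H, S, L]
H: hit
S: hit
T: fault, evict L, frames [H, S, T]
S: hit
H: hit
Page faults: 5.

5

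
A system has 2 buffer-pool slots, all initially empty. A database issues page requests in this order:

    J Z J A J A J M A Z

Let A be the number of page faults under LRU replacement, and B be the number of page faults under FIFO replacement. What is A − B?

-1

Under LRU: F F . F . . . F F F → 6 faults.
Under FIFO: F F . F F . . F F F → 7 faults.
A − B = 6 − 7 = -1.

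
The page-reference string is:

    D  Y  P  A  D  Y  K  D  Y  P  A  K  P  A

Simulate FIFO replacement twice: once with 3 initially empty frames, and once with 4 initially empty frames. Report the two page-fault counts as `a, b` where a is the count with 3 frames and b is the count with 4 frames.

9, 10

3 frames: F F F F F F F . . F F . . . → 9 faults.
4 frames: F F F F . . F F F F F F . . → 10 faults.
10 > 9: adding a frame increased faults — Belady's anomaly.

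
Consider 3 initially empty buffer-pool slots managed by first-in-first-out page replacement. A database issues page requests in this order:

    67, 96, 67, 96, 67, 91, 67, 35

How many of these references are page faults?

67 -> fault, frames [67]
96 -> fault, frames [67, 96]
67 -> hit
96 -> hit
67 -> hit
91 -> fault, frames [67, 96, 91]
67 -> hit
35 -> fault, evict 67, frames [96, 91, 35]
Page faults: 4.

4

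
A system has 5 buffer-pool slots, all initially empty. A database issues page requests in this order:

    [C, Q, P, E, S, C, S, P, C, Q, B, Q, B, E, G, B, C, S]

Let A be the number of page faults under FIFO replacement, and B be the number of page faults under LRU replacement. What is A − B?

-1

Under FIFO: F F F F F . . . . . F . . . F . F . → 8 faults.
Under LRU: F F F F F . . . . . F . . F F . . F → 9 faults.
A − B = 8 − 9 = -1.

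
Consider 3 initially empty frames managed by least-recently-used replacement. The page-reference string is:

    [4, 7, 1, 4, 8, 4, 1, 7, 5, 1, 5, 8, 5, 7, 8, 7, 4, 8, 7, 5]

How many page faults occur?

4: miss, frames [4]
7: miss, frames [4, 7]
1: miss, frames [4, 7, 1]
4: hit
8: miss, evict 7, frames [1, 4, 8]
4: hit
1: hit
7: miss, evict 8, frames [4, 1, 7]
5: miss, evict 4, frames [1, 7, 5]
1: hit
5: hit
8: miss, evict 7, frames [1, 5, 8]
5: hit
7: miss, evict 1, frames [8, 5, 7]
8: hit
7: hit
4: miss, evict 5, frames [8, 7, 4]
8: hit
7: hit
5: miss, evict 4, frames [8, 7, 5]
Page faults: 10.

10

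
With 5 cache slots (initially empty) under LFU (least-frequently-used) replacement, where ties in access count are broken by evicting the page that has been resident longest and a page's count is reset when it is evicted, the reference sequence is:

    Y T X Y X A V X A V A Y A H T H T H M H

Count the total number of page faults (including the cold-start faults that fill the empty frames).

12

Y → fault, frames (Y)
T → fault, frames (Y T)
X → fault, frames (Y T X)
Y → hit
X → hit
A → fault, frames (Y T X A)
V → fault, frames (Y T X A V)
X → hit
A → hit
V → hit
A → hit
Y → hit
A → hit
H → fault, evict T, frames (Y X A V H)
T → fault, evict H, frames (Y X A V T)
H → fault, evict T, frames (Y X A V H)
T → fault, evict H, frames (Y X A V T)
H → fault, evict T, frames (Y X A V H)
M → fault, evict H, frames (Y X A V M)
H → fault, evict M, frames (Y X A V H)
Page faults: 12.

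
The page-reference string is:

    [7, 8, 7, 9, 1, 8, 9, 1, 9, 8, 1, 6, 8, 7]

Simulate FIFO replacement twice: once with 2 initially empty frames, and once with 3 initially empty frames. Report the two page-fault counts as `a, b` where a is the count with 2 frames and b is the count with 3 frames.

2 frames: F F . F F F F F . F . F . F → 10 faults.
3 frames: F F . F F . . . . . . F F F → 7 faults.
7 < 10: adding a frame reduced faults, as is typical.

10, 7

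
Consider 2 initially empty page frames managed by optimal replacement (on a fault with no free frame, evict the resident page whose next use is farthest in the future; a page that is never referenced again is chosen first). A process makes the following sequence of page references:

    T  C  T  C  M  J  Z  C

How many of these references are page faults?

T -> fault, frames [T]
C -> fault, frames [T, C]
T -> hit
C -> hit
M -> fault, evict T, frames [C, M]
J -> fault, evict M, frames [C, J]
Z -> fault, evict J, frames [C, Z]
C -> hit
Page faults: 5.

5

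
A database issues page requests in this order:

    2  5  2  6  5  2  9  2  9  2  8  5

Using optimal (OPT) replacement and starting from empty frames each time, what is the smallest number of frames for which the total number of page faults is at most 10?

2

f=1: 12 faults
f=2: 7 faults
f=3: 5 faults
f=4: 5 faults
f=5: 5 faults
Smallest f with faults ≤ 10 is 2.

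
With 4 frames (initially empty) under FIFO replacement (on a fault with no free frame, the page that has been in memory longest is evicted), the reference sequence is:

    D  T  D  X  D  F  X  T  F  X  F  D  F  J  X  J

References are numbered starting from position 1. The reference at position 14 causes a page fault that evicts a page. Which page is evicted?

pos 1: D -> miss, frames (D)
pos 2: T -> miss, frames (D T)
pos 3: D -> hit
pos 4: X -> miss, frames (D T X)
pos 5: D -> hit
pos 6: F -> miss, frames (D T X F)
pos 7: X -> hit
pos 8: T -> hit
pos 9: F -> hit
pos 10: X -> hit
pos 11: F -> hit
pos 12: D -> hit
pos 13: F -> hit
pos 14: J -> miss, evict D, frames (T X F J)
At position 14, page D is evicted.

D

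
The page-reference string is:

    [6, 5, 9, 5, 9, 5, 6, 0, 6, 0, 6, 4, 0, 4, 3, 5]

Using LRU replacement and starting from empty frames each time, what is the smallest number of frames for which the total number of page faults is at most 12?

2

f=1: 16 faults
f=2: 9 faults
f=3: 7 faults
f=4: 7 faults
f=5: 6 faults
f=6: 6 faults
Smallest f with faults ≤ 12 is 2.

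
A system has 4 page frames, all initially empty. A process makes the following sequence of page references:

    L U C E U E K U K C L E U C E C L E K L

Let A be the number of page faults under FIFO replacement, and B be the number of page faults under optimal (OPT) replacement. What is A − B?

4

Under FIFO: F F F F . . F . . . F . F F F . . . F F → 11 faults.
Under OPT: F F F F . . F . . . . F . . . . . . F . → 7 faults.
A − B = 11 − 7 = 4.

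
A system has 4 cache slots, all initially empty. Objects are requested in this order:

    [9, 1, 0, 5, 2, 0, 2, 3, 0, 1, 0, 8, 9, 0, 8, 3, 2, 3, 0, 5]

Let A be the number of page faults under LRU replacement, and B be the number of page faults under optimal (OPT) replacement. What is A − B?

Under LRU: F F F F F . . F . F . F F . . F F . . F → 12 faults.
Under OPT: F F F F F . . F . . . F . . . . F . . F → 9 faults.
A − B = 12 − 9 = 3.

3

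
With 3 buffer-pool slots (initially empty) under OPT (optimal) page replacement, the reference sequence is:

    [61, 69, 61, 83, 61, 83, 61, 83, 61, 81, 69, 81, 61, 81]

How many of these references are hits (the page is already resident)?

61 → fault, frames (61)
69 → fault, frames (61 69)
61 → hit
83 → fault, frames (61 69 83)
61 → hit
83 → hit
61 → hit
83 → hit
61 → hit
81 → fault, evict 83, frames (61 69 81)
69 → hit
81 → hit
61 → hit
81 → hit
Hits: 10.

10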